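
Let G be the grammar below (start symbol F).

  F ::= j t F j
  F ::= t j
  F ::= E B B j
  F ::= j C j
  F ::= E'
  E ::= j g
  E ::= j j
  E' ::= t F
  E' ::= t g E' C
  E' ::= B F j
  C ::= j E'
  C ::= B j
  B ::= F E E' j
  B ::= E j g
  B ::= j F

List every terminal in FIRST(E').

E' ::= t F contributes {t}.
E' ::= t g E' C contributes {t}.
From E' ::= B F j: add FIRST(B) = { j, t }.
Union: FIRST(E') = { j, t }.

{ j, t }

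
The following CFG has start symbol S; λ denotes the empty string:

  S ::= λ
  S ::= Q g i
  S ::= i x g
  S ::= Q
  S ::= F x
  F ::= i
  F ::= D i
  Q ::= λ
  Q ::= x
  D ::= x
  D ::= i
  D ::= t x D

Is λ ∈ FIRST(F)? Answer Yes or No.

No

Nullable nonterminals: Q, S.
No production of F has an RHS whose symbols are all nullable, so F is not nullable.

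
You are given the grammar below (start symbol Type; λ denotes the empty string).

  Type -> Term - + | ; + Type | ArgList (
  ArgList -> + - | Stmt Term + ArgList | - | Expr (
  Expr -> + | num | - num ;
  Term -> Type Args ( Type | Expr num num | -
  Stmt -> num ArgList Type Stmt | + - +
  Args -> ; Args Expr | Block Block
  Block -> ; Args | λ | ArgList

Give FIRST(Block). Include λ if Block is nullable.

{ +, -, ;, num, λ }

Block -> ; Args contributes {;}.
Block -> λ contributes λ.
From Block -> ArgList: add FIRST(ArgList) = { +, -, num }.
Union: FIRST(Block) = { +, -, ;, num, λ }.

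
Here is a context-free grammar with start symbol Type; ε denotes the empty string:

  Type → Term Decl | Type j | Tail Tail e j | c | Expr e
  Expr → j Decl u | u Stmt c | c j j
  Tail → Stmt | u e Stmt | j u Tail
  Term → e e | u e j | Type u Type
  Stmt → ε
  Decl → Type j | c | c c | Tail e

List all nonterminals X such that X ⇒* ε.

{ Stmt, Tail }

Directly nullable (have an ε-production): Stmt.
Tail → Stmt with every symbol nullable, so Tail is nullable.
No other nonterminal has a production whose RHS symbols are all nullable.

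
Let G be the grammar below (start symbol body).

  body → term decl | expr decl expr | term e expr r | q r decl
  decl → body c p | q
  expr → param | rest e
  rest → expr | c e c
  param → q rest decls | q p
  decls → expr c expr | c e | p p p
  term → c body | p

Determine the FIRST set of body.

From body → term decl: add FIRST(term) = { c, p }.
From body → expr decl expr: add FIRST(expr) = { c, q }.
From body → term e expr r: add FIRST(term) = { c, p }.
body → q r decl contributes {q}.
Union: FIRST(body) = { c, p, q }.

{ c, p, q }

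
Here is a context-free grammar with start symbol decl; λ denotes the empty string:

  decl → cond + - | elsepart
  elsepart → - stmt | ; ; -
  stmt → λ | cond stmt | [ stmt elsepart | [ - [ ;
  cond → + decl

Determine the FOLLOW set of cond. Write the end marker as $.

{ $, +, -, ;, [ }

In decl → cond + -: add FIRST(+ -) = { + }.
In stmt → cond stmt: add FIRST(stmt)\{λ} = { +, [ }.
  Since stmt is nullable, also add FOLLOW(stmt) = { $, +, -, ;, [ }.
Union: FOLLOW(cond) = { $, +, -, ;, [ }.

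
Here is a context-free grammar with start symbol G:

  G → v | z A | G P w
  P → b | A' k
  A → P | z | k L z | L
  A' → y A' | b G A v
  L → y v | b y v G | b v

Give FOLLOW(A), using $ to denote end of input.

{ $, b, k, v, y, z }

In G → z A: A is at the end, add FOLLOW(G) = { $, b, k, v, y, z }.
In A' → b G A v: add FIRST(v) = { v }.
Union: FOLLOW(A) = { $, b, k, v, y, z }.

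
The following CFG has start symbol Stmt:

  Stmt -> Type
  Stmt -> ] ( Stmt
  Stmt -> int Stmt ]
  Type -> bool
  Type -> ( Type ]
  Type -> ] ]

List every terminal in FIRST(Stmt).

From Stmt -> Type: add FIRST(Type) = { (, ], bool }.
Stmt -> ] ( Stmt contributes {]}.
Stmt -> int Stmt ] contributes {int}.
Union: FIRST(Stmt) = { (, ], bool, int }.

{ (, ], bool, int }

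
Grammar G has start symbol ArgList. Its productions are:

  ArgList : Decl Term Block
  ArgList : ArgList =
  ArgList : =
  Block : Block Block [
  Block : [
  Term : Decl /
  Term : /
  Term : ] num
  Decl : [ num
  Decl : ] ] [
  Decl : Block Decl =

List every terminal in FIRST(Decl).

Decl : [ num contributes {[}.
Decl : ] ] [ contributes {]}.
From Decl : Block Decl =: add FIRST(Block) = { [ }.
Union: FIRST(Decl) = { [, ] }.

{ [, ] }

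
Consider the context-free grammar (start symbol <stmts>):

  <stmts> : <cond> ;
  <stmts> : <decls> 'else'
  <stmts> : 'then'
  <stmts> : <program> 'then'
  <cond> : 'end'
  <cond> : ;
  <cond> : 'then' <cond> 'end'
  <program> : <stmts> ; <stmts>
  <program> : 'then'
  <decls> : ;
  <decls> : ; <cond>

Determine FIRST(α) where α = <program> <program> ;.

Add FIRST(<program>) = { 'end', 'then', ; }; <program> is not nullable, stop.

{ 'end', 'then', ; }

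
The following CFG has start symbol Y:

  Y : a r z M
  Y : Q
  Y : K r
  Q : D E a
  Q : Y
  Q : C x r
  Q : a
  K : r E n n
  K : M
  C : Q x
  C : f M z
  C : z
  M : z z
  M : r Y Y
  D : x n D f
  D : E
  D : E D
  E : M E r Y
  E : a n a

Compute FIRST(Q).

{ a, f, r, x, z }

From Q : D E a: add FIRST(D) = { a, r, x, z }.
From Q : Y: add FIRST(Y) = { a, f, r, x, z }.
From Q : C x r: add FIRST(C) = { a, f, r, x, z }.
Q : a contributes {a}.
Union: FIRST(Q) = { a, f, r, x, z }.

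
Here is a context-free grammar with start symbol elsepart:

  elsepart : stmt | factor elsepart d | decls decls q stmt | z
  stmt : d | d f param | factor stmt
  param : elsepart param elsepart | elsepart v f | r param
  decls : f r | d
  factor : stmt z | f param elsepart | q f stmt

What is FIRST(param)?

From param : elsepart param elsepart: add FIRST(elsepart) = { d, f, q, z }.
From param : elsepart v f: add FIRST(elsepart) = { d, f, q, z }.
param : r param contributes {r}.
Union: FIRST(param) = { d, f, q, r, z }.

{ d, f, q, r, z }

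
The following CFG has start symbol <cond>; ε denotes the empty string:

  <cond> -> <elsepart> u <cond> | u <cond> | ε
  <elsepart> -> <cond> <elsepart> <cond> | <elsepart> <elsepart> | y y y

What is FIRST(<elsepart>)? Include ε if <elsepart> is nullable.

From <elsepart> -> <cond> <elsepart> <cond>: <cond> nullable, take FIRST(<cond>) ∪ FIRST(<elsepart>) = { u, y }.
From <elsepart> -> <elsepart> <elsepart>: add FIRST(<elsepart>) = { u, y }.
<elsepart> -> y y y contributes {y}.
Union: FIRST(<elsepart>) = { u, y }.

{ u, y }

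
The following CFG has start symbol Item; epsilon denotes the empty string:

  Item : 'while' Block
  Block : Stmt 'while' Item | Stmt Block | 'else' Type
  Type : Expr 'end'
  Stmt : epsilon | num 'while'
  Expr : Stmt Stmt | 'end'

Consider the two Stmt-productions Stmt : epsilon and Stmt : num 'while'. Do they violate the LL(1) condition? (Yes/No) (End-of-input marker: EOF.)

Yes

FIRST(epsilon) = { epsilon } and FIRST(num 'while') = { num }.
The first alternative is nullable and FOLLOW(Stmt) = { 'else', 'end', 'while', num } shares num with FIRST of the second — conflict.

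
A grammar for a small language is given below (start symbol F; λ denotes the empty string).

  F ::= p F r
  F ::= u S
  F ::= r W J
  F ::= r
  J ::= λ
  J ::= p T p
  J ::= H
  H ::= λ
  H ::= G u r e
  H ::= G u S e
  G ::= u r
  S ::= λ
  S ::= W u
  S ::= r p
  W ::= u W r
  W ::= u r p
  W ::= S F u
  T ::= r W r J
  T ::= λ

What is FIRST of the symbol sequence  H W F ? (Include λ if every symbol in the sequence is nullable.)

{ p, r, u }

Add FIRST(H)\{λ} = { u }; H is nullable, continue.
Add FIRST(W) = { p, r, u }; W is not nullable, stop.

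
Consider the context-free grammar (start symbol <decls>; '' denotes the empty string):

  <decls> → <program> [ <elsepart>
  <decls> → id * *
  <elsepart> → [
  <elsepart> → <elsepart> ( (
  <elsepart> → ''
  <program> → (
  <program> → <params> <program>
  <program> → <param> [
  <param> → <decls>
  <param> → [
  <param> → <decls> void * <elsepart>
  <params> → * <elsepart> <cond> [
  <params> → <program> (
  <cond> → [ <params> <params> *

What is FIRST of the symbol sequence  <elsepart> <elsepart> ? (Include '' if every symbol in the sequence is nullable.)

{ (, [, '' }

Add FIRST(<elsepart>)\{''} = { (, [ }; <elsepart> is nullable, continue.
Add FIRST(<elsepart>)\{''} = { (, [ }; <elsepart> is nullable, continue.
Every symbol is nullable, so include ''.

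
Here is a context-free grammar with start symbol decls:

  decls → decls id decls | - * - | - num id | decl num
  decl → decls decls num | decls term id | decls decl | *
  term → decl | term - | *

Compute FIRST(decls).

{ *, - }

From decls → decls id decls: add FIRST(decls) = { *, - }.
decls → - * - contributes {-}.
decls → - num id contributes {-}.
From decls → decl num: add FIRST(decl) = { *, - }.
Union: FIRST(decls) = { *, - }.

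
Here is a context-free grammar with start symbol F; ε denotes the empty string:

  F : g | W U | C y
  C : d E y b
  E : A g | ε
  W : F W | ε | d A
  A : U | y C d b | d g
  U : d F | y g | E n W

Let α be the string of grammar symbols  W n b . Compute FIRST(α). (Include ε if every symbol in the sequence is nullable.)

{ d, g, n, y }

Add FIRST(W)\{ε} = { d, g, n, y }; W is nullable, continue.
n is a terminal; add {n} and stop.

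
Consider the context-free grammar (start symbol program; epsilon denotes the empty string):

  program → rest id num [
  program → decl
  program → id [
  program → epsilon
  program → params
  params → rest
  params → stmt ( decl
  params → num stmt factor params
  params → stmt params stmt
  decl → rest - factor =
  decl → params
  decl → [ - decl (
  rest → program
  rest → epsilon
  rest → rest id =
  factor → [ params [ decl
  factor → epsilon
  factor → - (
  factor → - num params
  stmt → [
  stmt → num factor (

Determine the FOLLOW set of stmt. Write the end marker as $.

{ $, (, -, =, [, id, num }

In params → stmt ( decl: add FIRST(( decl) = { ( }.
In params → num stmt factor params: add FIRST(factor params)\{epsilon} = { -, [, id, num }.
  Since factor params is nullable, also add FOLLOW(params) = { $, (, -, =, [, id, num }.
In params → stmt params stmt: add FIRST(params stmt) = { -, [, id, num }.
In params → stmt params stmt: stmt is at the end, add FOLLOW(params) = { $, (, -, =, [, id, num }.
Union: FOLLOW(stmt) = { $, (, -, =, [, id, num }.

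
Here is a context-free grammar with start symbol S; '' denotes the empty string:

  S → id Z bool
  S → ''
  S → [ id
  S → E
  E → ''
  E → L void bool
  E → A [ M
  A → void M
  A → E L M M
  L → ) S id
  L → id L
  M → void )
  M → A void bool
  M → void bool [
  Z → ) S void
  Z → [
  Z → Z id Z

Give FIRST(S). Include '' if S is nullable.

{ ), [, id, void, '' }

S → id Z bool contributes {id}.
S → '' contributes ''.
S → [ id contributes {[}.
From S → E: add FIRST(E) = { ), id, void, '' } (including '' since E is nullable).
Union: FIRST(S) = { ), [, id, void, '' }.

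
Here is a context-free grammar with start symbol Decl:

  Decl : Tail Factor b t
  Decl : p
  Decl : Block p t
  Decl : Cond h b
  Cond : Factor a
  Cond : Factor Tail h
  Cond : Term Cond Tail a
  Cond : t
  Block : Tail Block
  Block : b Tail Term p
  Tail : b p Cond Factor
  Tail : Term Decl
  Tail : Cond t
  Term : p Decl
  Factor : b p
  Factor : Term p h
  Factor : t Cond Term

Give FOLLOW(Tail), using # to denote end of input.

{ a, b, h, p, t }

In Decl : Tail Factor b t: add FIRST(Factor b t) = { b, p, t }.
In Cond : Factor Tail h: add FIRST(h) = { h }.
In Cond : Term Cond Tail a: add FIRST(a) = { a }.
In Block : Tail Block: add FIRST(Block) = { b, p, t }.
In Block : b Tail Term p: add FIRST(Term p) = { p }.
Union: FOLLOW(Tail) = { a, b, h, p, t }.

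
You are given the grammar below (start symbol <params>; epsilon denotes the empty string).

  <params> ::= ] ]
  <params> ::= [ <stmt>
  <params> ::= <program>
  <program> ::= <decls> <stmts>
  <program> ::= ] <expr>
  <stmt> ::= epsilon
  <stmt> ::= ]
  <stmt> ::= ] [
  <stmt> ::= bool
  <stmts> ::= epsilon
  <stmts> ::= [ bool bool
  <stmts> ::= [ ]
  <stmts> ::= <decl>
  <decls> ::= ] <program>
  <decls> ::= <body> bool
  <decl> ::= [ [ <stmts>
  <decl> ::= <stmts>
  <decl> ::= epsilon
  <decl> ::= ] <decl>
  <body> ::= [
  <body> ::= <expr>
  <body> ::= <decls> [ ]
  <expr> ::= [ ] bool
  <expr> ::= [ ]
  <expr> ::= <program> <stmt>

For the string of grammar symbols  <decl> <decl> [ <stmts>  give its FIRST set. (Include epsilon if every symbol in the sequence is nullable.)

{ [, ] }

Add FIRST(<decl>)\{epsilon} = { [, ] }; <decl> is nullable, continue.
Add FIRST(<decl>)\{epsilon} = { [, ] }; <decl> is nullable, continue.
[ is a terminal; add {[} and stop.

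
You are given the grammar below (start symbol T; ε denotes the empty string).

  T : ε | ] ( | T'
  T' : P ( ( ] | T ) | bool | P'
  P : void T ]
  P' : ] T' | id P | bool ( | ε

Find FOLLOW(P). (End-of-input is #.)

{ #, (, ), ] }

In T' : P ( ( ]: add FIRST(( ( ]) = { ( }.
In P' : id P: P is at the end, add FOLLOW(P') = { #, ), ] }.
Union: FOLLOW(P) = { #, (, ), ] }.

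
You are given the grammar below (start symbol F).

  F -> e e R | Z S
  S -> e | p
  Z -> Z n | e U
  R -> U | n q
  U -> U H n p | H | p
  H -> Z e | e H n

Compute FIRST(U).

From U -> U H n p: add FIRST(U) = { e, p }.
From U -> H: add FIRST(H) = { e }.
U -> p contributes {p}.
Union: FIRST(U) = { e, p }.

{ e, p }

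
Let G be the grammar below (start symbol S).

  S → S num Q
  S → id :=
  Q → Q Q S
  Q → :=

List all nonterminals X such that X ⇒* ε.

{ } (none)

No nonterminal has an empty production or an RHS whose symbols are all nullable.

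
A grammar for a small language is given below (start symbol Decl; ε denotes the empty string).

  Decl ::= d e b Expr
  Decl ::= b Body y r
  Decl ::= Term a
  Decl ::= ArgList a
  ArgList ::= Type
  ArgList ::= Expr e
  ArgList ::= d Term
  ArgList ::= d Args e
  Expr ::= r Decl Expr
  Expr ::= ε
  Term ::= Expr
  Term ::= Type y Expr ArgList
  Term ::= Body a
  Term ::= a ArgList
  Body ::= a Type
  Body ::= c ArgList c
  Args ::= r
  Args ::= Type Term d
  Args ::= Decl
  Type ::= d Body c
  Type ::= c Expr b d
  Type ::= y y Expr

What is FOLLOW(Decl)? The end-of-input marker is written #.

Decl is the start symbol, so # ∈ FOLLOW(Decl).
In Expr ::= r Decl Expr: add FIRST(Expr)\{ε} = { r }.
  Since Expr is nullable, also add FOLLOW(Expr) = { #, a, b, c, d, e, r, y }.
In Args ::= Decl: Decl is at the end, add FOLLOW(Args) = { e }.
Union: FOLLOW(Decl) = { #, a, b, c, d, e, r, y }.

{ #, a, b, c, d, e, r, y }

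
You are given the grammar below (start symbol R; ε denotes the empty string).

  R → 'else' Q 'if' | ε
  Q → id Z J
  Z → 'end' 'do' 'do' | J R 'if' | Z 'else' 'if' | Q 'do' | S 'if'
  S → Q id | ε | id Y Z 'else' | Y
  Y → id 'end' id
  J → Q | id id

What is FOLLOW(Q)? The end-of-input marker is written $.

In R → 'else' Q 'if': add FIRST('if') = { 'if' }.
In Z → Q 'do': add FIRST('do') = { 'do' }.
In S → Q id: add FIRST(id) = { id }.
In J → Q: Q is at the end, add FOLLOW(J) = { 'do', 'else', 'if', id }.
Union: FOLLOW(Q) = { 'do', 'else', 'if', id }.

{ 'do', 'else', 'if', id }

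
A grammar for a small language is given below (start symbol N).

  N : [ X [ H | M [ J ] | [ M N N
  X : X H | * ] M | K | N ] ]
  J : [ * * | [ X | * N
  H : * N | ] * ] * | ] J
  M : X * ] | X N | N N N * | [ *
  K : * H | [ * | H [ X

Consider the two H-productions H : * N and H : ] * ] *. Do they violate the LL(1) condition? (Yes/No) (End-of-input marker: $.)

No

FIRST(* N) = { * } and FIRST(] * ] *) = { ] }.
The FIRST sets are disjoint and neither alternative is nullable — no conflict.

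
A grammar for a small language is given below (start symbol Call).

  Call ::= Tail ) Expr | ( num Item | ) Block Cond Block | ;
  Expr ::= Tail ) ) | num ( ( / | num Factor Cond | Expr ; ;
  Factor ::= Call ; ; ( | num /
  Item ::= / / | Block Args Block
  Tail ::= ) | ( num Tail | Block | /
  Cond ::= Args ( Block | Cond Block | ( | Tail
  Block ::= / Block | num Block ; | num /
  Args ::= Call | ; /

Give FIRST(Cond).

{ (, ), /, ;, num }

From Cond ::= Args ( Block: add FIRST(Args) = { (, ), /, ;, num }.
From Cond ::= Cond Block: add FIRST(Cond) = { (, ), /, ;, num }.
Cond ::= ( contributes {(}.
From Cond ::= Tail: add FIRST(Tail) = { (, ), /, num }.
Union: FIRST(Cond) = { (, ), /, ;, num }.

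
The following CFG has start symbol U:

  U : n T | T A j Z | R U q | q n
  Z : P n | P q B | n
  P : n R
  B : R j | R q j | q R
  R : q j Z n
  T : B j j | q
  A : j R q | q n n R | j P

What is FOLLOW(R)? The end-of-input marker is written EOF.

{ EOF, j, n, q }

In U : R U q: add FIRST(U q) = { n, q }.
In P : n R: R is at the end, add FOLLOW(P) = { j, n, q }.
In B : R j: add FIRST(j) = { j }.
In B : R q j: add FIRST(q j) = { q }.
In B : q R: R is at the end, add FOLLOW(B) = { EOF, j, n, q }.
In A : j R q: add FIRST(q) = { q }.
In A : q n n R: R is at the end, add FOLLOW(A) = { j }.
Union: FOLLOW(R) = { EOF, j, n, q }.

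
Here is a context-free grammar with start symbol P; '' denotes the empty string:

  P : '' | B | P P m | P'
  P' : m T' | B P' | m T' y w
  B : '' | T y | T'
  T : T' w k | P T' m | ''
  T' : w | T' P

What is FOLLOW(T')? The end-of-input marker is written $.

{ $, m, w, y }

In P' : m T': T' is at the end, add FOLLOW(P') = { $, m, w, y }.
In P' : m T' y w: add FIRST(y w) = { y }.
In B : T': T' is at the end, add FOLLOW(B) = { $, m, w, y }.
In T : T' w k: add FIRST(w k) = { w }.
In T : P T' m: add FIRST(m) = { m }.
In T' : T' P: add FIRST(P)\{''} = { m, w, y }.
  Since P is nullable, also add FOLLOW(T') = { $, m, w, y }.
Union: FOLLOW(T') = { $, m, w, y }.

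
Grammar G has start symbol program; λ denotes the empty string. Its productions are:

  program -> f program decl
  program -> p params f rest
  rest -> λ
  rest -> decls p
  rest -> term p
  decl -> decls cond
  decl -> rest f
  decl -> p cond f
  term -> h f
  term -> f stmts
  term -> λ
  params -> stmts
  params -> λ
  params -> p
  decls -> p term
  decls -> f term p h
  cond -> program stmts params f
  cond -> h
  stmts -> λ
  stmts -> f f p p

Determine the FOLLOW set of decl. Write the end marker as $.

In program -> f program decl: decl is at the end, add FOLLOW(program) = { $, f, h, p }.
Union: FOLLOW(decl) = { $, f, h, p }.

{ $, f, h, p }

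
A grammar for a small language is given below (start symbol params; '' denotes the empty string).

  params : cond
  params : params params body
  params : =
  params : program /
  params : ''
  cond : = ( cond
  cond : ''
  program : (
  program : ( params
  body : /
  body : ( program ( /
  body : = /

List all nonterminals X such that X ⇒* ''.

{ cond, params }

Directly nullable (have an ''-production): params, cond.
No other nonterminal has a production whose RHS symbols are all nullable.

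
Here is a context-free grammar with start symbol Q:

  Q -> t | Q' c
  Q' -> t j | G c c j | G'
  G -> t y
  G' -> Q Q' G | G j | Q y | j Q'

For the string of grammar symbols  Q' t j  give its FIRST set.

Add FIRST(Q') = { j, t }; Q' is not nullable, stop.

{ j, t }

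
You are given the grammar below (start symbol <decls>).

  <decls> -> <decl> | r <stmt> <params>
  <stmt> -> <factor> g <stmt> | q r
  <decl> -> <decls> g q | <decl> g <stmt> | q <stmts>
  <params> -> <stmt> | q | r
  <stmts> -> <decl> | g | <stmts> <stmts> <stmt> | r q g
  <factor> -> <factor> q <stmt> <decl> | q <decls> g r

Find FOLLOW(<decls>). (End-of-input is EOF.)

<decls> is the start symbol, so EOF ∈ FOLLOW(<decls>).
In <decl> -> <decls> g q: add FIRST(g q) = { g }.
In <factor> -> q <decls> g r: add FIRST(g r) = { g }.
Union: FOLLOW(<decls>) = { EOF, g }.

{ EOF, g }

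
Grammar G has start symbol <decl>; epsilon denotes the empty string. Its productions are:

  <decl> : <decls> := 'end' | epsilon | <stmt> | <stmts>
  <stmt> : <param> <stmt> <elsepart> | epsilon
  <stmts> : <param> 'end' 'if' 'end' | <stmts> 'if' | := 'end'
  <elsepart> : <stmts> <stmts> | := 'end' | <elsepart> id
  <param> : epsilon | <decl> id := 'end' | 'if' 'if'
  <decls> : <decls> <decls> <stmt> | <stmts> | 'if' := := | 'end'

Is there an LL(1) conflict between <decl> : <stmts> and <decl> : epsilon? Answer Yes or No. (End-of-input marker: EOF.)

Yes

FIRST(<stmts>) = { 'end', 'if', :=, id } and FIRST(epsilon) = { epsilon }.
The second alternative is nullable and FOLLOW(<decl>) = { EOF, id } shares id with FIRST of the first — conflict.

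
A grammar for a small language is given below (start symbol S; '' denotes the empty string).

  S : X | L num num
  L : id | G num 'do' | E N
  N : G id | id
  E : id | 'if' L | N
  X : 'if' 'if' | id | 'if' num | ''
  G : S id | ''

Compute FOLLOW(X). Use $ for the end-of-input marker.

{ $, id }

In S : X: X is at the end, add FOLLOW(S) = { $, id }.
Union: FOLLOW(X) = { $, id }.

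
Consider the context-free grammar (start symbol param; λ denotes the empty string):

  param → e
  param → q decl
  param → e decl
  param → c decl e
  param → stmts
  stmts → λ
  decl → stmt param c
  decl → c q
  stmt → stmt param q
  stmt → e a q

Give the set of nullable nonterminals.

{ param, stmts }

Directly nullable (have an λ-production): stmts.
param → stmts with every symbol nullable, so param is nullable.
No other nonterminal has a production whose RHS symbols are all nullable.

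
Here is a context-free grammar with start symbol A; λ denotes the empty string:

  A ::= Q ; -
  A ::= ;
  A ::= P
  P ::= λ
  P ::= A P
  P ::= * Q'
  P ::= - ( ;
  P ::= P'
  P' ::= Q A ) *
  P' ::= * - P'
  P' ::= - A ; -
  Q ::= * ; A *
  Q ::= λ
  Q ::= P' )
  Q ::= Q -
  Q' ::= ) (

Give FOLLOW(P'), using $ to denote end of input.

In P ::= P': P' is at the end, add FOLLOW(P) = { $, ), *, -, ; }.
In P' ::= * - P': P' is at the end, add FOLLOW(P') = { $, ), *, -, ; }.
In Q ::= P' ): add FIRST()) = { ) }.
Union: FOLLOW(P') = { $, ), *, -, ; }.

{ $, ), *, -, ; }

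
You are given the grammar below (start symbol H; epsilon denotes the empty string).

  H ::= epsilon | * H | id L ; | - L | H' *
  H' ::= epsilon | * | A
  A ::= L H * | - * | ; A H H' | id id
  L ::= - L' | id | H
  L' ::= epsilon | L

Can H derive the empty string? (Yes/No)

Yes

H has an epsilon-production, so H ⇒ epsilon.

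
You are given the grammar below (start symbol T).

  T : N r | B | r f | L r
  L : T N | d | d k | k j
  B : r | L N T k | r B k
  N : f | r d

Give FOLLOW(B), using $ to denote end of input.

In T : B: B is at the end, add FOLLOW(T) = { $, f, k, r }.
In B : r B k: add FIRST(k) = { k }.
Union: FOLLOW(B) = { $, f, k, r }.

{ $, f, k, r }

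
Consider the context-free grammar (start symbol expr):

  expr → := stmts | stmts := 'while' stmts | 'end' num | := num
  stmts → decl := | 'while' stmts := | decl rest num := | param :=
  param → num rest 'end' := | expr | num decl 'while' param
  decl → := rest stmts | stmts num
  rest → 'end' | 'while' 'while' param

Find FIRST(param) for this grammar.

{ 'end', 'while', :=, num }

param → num rest 'end' := contributes {num}.
From param → expr: add FIRST(expr) = { 'end', 'while', :=, num }.
param → num decl 'while' param contributes {num}.
Union: FIRST(param) = { 'end', 'while', :=, num }.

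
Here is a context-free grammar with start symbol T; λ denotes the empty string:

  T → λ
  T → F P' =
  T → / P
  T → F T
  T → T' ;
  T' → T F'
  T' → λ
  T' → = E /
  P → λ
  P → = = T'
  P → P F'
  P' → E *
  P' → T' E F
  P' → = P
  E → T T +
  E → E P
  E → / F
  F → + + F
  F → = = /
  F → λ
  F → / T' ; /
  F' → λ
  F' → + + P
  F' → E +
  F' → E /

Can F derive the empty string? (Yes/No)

Yes

F has an λ-production, so F ⇒ λ.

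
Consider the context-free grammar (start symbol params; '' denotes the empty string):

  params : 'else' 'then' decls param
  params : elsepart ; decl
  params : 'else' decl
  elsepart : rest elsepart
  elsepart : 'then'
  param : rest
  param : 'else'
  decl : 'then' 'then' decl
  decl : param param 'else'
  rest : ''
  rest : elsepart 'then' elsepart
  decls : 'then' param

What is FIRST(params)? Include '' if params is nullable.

params : 'else' 'then' decls param contributes {'else'}.
From params : elsepart ; decl: add FIRST(elsepart) = { 'then' }.
params : 'else' decl contributes {'else'}.
Union: FIRST(params) = { 'else', 'then' }.

{ 'else', 'then' }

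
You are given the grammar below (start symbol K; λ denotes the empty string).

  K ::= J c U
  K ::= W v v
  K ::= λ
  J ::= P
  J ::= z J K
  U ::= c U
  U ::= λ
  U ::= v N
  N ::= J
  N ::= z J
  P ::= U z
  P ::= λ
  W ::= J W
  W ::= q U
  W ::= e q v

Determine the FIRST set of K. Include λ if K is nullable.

From K ::= J c U: J nullable, take FIRST(J) ∪ {c} = { c, v, z }.
From K ::= W v v: add FIRST(W) = { c, e, q, v, z }.
K ::= λ contributes λ.
Union: FIRST(K) = { c, e, q, v, z, λ }.

{ c, e, q, v, z, λ }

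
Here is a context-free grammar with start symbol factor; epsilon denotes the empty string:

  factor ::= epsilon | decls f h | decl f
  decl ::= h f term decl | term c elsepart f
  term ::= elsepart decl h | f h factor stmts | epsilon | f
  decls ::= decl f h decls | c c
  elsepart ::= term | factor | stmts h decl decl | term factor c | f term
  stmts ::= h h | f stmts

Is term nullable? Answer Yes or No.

term has an epsilon-production, so term ⇒ epsilon.

Yes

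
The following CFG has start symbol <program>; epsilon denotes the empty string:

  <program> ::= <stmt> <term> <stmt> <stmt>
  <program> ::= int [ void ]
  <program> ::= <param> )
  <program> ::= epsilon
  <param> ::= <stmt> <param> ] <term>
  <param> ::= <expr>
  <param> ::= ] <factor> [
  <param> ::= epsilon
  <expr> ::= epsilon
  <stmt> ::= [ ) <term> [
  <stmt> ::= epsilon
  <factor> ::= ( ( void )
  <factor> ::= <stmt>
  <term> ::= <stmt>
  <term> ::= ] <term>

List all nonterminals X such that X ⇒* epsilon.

Directly nullable (have an epsilon-production): <program>, <param>, <expr>, <stmt>.
<term> ::= <stmt> with every symbol nullable, so <term> is nullable.
<factor> ::= <stmt> with every symbol nullable, so <factor> is nullable.

{ <expr>, <factor>, <param>, <program>, <stmt>, <term> }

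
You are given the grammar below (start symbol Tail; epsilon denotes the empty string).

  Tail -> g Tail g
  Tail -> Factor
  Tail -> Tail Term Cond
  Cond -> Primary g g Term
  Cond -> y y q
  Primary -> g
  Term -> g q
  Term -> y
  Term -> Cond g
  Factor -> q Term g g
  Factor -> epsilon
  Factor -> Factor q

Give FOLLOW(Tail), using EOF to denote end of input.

{ EOF, g, y }

Tail is the start symbol, so EOF ∈ FOLLOW(Tail).
In Tail -> g Tail g: add FIRST(g) = { g }.
In Tail -> Tail Term Cond: add FIRST(Term Cond) = { g, y }.
Union: FOLLOW(Tail) = { EOF, g, y }.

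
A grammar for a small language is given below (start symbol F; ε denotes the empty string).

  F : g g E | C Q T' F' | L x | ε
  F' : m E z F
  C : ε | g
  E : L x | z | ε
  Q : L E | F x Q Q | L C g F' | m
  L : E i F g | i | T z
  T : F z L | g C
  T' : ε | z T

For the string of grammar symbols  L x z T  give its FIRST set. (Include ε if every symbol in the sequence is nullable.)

{ g, i, m, x, z }

Add FIRST(L) = { g, i, m, x, z }; L is not nullable, stop.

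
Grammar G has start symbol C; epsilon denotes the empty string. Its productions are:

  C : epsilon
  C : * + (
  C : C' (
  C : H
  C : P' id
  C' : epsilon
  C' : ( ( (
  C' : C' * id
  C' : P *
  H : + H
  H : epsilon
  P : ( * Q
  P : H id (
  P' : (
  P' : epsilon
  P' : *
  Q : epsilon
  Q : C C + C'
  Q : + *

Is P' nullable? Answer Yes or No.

P' has an epsilon-production, so P' ⇒ epsilon.

Yes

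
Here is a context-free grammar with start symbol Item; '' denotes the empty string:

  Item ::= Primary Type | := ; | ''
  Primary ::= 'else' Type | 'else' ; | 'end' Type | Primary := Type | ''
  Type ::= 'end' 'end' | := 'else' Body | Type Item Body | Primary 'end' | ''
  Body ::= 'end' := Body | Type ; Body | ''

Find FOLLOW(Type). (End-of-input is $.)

In Item ::= Primary Type: Type is at the end, add FOLLOW(Item) = { $, 'else', 'end', :=, ; }.
In Primary ::= 'else' Type: Type is at the end, add FOLLOW(Primary) = { $, 'else', 'end', :=, ; }.
In Primary ::= 'end' Type: Type is at the end, add FOLLOW(Primary) = { $, 'else', 'end', :=, ; }.
In Primary ::= Primary := Type: Type is at the end, add FOLLOW(Primary) = { $, 'else', 'end', :=, ; }.
In Type ::= Type Item Body: add FIRST(Item Body)\{''} = { 'else', 'end', :=, ; }.
  Since Item Body is nullable, also add FOLLOW(Type) = { $, 'else', 'end', :=, ; }.
In Body ::= Type ; Body: add FIRST(; Body) = { ; }.
Union: FOLLOW(Type) = { $, 'else', 'end', :=, ; }.

{ $, 'else', 'end', :=, ; }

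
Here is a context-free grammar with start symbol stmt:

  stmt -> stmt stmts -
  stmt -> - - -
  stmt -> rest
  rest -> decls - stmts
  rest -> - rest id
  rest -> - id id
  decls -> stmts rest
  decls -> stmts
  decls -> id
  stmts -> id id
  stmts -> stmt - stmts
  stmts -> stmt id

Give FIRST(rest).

{ -, id }

From rest -> decls - stmts: add FIRST(decls) = { -, id }.
rest -> - rest id contributes {-}.
rest -> - id id contributes {-}.
Union: FIRST(rest) = { -, id }.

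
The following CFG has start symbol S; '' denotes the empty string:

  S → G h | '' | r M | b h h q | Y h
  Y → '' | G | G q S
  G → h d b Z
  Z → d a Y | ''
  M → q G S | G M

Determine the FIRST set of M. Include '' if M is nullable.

{ h, q }

M → q G S contributes {q}.
From M → G M: add FIRST(G) = { h }.
Union: FIRST(M) = { h, q }.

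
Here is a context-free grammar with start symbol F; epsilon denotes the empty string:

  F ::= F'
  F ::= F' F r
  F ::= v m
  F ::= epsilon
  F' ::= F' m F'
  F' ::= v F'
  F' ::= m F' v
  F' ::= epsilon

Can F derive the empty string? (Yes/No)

F has an epsilon-production, so F ⇒ epsilon.

Yes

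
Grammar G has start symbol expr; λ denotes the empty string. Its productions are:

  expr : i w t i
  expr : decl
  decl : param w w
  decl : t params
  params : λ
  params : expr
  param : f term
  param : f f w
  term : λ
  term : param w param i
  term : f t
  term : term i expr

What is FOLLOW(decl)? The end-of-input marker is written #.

{ #, i, w }

In expr : decl: decl is at the end, add FOLLOW(expr) = { #, i, w }.
Union: FOLLOW(decl) = { #, i, w }.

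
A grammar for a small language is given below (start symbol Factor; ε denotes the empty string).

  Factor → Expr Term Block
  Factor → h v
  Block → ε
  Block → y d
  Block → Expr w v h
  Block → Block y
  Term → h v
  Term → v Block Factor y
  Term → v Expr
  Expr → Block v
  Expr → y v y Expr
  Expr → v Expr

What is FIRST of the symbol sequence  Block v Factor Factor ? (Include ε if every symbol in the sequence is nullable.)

{ v, y }

Add FIRST(Block)\{ε} = { v, y }; Block is nullable, continue.
v is a terminal; add {v} and stop.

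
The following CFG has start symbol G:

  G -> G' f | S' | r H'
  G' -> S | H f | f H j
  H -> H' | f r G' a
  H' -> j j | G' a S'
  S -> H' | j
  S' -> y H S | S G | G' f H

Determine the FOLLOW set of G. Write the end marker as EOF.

{ EOF, a, f, j, r, y }

G is the start symbol, so EOF ∈ FOLLOW(G).
In S' -> S G: G is at the end, add FOLLOW(S') = { EOF, a, f, j, r, y }.
Union: FOLLOW(G) = { EOF, a, f, j, r, y }.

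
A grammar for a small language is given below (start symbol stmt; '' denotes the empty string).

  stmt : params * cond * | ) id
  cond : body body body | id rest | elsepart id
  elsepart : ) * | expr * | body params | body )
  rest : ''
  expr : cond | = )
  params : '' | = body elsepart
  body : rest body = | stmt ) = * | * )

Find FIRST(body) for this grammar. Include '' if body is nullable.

From body : rest body =: rest nullable, take FIRST(rest) ∪ FIRST(body) = { ), *, = }.
From body : stmt ) = *: add FIRST(stmt) = { ), *, = }.
body : * ) contributes {*}.
Union: FIRST(body) = { ), *, = }.

{ ), *, = }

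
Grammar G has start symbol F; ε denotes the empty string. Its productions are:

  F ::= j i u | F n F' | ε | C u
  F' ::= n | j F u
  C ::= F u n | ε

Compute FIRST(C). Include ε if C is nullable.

From C ::= F u n: F nullable, take FIRST(F) ∪ {u} = { j, n, u }.
C ::= ε contributes ε.
Union: FIRST(C) = { j, n, u, ε }.

{ j, n, u, ε }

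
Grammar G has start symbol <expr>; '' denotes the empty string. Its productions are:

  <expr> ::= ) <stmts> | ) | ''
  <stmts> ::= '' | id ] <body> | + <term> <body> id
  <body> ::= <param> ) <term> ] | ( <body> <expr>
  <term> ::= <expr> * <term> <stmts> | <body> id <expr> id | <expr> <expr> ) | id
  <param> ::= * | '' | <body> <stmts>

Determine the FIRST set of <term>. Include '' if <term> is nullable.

{ (, ), *, id }

From <term> ::= <expr> * <term> <stmts>: <expr> nullable, take FIRST(<expr>) ∪ {*} = { ), * }.
From <term> ::= <body> id <expr> id: add FIRST(<body>) = { (, ), * }.
From <term> ::= <expr> <expr> ): <expr>, <expr> nullable, take FIRST(<expr>) ∪ FIRST(<expr>) ∪ {)} = { ) }.
<term> ::= id contributes {id}.
Union: FIRST(<term>) = { (, ), *, id }.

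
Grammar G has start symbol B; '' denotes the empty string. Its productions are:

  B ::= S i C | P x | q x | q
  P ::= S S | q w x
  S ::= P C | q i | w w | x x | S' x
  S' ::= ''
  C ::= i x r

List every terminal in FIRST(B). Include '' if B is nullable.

From B ::= S i C: add FIRST(S) = { q, w, x }.
From B ::= P x: add FIRST(P) = { q, w, x }.
B ::= q x contributes {q}.
B ::= q contributes {q}.
Union: FIRST(B) = { q, w, x }.

{ q, w, x }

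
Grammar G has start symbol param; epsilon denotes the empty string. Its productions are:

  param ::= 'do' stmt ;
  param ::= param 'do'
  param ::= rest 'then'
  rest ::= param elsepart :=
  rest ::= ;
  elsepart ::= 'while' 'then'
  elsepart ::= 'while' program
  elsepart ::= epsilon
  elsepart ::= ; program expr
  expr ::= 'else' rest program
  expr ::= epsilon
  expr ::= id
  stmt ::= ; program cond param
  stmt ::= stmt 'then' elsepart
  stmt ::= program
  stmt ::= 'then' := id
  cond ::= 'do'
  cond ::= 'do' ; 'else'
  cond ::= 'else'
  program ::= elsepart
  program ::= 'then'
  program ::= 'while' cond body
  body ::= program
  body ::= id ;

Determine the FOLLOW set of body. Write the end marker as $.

In program ::= 'while' cond body: body is at the end, add FOLLOW(program) = { 'do', 'else', 'then', :=, ;, id }.
Union: FOLLOW(body) = { 'do', 'else', 'then', :=, ;, id }.

{ 'do', 'else', 'then', :=, ;, id }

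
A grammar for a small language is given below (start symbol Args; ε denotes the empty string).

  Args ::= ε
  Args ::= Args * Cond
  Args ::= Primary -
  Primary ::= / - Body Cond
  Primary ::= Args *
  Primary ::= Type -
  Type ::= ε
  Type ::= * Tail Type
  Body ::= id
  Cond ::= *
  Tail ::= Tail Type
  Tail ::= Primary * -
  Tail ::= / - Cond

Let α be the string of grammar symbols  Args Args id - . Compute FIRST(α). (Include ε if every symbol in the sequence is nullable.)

{ *, -, /, id }

Add FIRST(Args)\{ε} = { *, -, / }; Args is nullable, continue.
Add FIRST(Args)\{ε} = { *, -, / }; Args is nullable, continue.
id is a terminal; add {id} and stop.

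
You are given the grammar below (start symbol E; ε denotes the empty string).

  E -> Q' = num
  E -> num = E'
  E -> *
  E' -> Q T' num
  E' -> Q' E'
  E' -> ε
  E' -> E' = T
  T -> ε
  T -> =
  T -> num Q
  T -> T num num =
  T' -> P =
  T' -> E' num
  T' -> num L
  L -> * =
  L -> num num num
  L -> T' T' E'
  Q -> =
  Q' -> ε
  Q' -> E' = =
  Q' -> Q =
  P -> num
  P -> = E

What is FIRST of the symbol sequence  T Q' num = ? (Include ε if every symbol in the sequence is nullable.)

{ =, num }

Add FIRST(T)\{ε} = { =, num }; T is nullable, continue.
Add FIRST(Q')\{ε} = { = }; Q' is nullable, continue.
num is a terminal; add {num} and stop.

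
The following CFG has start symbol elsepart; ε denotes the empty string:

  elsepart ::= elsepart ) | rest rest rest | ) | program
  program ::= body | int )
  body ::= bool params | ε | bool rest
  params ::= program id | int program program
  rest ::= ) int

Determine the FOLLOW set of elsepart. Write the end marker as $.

elsepart is the start symbol, so $ ∈ FOLLOW(elsepart).
In elsepart ::= elsepart ): add FIRST()) = { ) }.
Union: FOLLOW(elsepart) = { $, ) }.

{ $, ) }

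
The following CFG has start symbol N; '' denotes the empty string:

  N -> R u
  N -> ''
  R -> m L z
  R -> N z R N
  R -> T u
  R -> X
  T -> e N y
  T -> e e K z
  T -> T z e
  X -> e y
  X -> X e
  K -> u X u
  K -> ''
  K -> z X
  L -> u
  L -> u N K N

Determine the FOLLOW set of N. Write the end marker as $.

{ $, e, m, u, y, z }

N is the start symbol, so $ ∈ FOLLOW(N).
In R -> N z R N: add FIRST(z R N) = { z }.
In R -> N z R N: N is at the end, add FOLLOW(R) = { e, m, u, z }.
In T -> e N y: add FIRST(y) = { y }.
In L -> u N K N: add FIRST(K N)\{''} = { e, m, u, z }.
  Since K N is nullable, also add FOLLOW(L) = { z }.
In L -> u N K N: N is at the end, add FOLLOW(L) = { z }.
Union: FOLLOW(N) = { $, e, m, u, y, z }.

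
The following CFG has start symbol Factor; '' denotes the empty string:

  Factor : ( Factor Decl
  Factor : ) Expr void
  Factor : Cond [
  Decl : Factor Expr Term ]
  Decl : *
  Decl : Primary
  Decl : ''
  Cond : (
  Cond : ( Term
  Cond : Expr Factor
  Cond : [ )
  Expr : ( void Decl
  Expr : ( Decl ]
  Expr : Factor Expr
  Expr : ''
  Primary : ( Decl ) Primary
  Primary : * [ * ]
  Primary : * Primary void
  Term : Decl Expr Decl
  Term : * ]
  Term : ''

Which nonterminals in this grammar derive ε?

{ Decl, Expr, Term }

Directly nullable (have an ''-production): Decl, Expr, Term.
No other nonterminal has a production whose RHS symbols are all nullable.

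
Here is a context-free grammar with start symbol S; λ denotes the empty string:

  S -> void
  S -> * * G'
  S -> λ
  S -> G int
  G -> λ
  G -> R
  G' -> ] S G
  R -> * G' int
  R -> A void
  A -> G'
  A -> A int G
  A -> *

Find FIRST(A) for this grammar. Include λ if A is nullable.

From A -> G': add FIRST(G') = { ] }.
From A -> A int G: add FIRST(A) = { *, ] }.
A -> * contributes {*}.
Union: FIRST(A) = { *, ] }.

{ *, ] }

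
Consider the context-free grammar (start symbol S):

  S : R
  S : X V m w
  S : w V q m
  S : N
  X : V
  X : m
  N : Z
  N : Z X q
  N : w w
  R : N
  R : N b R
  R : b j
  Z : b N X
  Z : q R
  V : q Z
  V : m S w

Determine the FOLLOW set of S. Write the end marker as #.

S is the start symbol, so # ∈ FOLLOW(S).
In V : m S w: add FIRST(w) = { w }.
Union: FOLLOW(S) = { #, w }.

{ #, w }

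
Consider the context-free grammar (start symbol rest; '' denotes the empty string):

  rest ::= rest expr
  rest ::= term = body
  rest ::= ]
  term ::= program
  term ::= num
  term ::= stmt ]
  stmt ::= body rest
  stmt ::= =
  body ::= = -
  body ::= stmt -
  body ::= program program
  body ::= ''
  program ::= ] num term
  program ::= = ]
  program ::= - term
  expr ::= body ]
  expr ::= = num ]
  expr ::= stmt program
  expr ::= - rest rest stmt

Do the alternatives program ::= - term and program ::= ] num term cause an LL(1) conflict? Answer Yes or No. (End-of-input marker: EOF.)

No

FIRST(- term) = { - } and FIRST(] num term) = { ] }.
The FIRST sets are disjoint and neither alternative is nullable — no conflict.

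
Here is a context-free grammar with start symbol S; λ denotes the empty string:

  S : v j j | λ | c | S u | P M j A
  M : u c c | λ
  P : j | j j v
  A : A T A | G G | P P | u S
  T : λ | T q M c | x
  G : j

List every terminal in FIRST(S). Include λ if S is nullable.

{ c, j, u, v, λ }

S : v j j contributes {v}.
S : λ contributes λ.
S : c contributes {c}.
From S : S u: S nullable, take FIRST(S) ∪ {u} = { c, j, u, v }.
From S : P M j A: add FIRST(P) = { j }.
Union: FIRST(S) = { c, j, u, v, λ }.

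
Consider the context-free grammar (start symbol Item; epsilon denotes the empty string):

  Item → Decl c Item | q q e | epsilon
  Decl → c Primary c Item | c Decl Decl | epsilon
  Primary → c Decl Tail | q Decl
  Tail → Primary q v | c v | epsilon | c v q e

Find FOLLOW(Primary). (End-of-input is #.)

In Decl → c Primary c Item: add FIRST(c Item) = { c }.
In Tail → Primary q v: add FIRST(q v) = { q }.
Union: FOLLOW(Primary) = { c, q }.

{ c, q }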